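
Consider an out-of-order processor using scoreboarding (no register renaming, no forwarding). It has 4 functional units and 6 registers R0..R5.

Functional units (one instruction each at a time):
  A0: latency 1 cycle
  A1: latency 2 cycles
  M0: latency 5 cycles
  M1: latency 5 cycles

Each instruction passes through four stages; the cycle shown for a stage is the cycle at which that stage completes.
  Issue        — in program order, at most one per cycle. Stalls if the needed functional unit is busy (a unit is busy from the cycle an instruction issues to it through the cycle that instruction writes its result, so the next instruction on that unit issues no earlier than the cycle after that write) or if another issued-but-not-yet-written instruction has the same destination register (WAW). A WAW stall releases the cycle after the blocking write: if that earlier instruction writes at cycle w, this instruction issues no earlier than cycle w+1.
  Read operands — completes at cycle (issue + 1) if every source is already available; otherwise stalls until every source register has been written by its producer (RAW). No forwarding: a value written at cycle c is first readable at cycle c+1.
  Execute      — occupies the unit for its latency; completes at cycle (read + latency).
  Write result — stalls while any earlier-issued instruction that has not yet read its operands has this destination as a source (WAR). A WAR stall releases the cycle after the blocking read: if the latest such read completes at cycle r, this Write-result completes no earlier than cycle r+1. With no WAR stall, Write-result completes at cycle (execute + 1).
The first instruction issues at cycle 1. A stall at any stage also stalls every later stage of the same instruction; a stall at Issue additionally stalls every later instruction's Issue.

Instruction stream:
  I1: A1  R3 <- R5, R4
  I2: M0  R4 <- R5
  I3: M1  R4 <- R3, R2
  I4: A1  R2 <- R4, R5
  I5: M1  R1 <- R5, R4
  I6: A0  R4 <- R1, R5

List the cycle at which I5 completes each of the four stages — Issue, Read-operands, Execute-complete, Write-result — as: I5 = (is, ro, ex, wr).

1) issue 1, read 2, done 4, write 5
2) issue 2, read 3, done 8, write 9
3) issue 10, read 11, done 16, write 17  <WAW R4: wait I2 write@9>
4) issue 11, read 18, done 20, write 21  <RAW R4: wait I3 write@17>
5) issue 18, read 19, done 24, write 25  <struct: M1 busy until I3 writes@17>
6) issue 19, read 26, done 27, write 28  <RAW R1: wait I5 write@25>

I5 = (18, 19, 24, 25)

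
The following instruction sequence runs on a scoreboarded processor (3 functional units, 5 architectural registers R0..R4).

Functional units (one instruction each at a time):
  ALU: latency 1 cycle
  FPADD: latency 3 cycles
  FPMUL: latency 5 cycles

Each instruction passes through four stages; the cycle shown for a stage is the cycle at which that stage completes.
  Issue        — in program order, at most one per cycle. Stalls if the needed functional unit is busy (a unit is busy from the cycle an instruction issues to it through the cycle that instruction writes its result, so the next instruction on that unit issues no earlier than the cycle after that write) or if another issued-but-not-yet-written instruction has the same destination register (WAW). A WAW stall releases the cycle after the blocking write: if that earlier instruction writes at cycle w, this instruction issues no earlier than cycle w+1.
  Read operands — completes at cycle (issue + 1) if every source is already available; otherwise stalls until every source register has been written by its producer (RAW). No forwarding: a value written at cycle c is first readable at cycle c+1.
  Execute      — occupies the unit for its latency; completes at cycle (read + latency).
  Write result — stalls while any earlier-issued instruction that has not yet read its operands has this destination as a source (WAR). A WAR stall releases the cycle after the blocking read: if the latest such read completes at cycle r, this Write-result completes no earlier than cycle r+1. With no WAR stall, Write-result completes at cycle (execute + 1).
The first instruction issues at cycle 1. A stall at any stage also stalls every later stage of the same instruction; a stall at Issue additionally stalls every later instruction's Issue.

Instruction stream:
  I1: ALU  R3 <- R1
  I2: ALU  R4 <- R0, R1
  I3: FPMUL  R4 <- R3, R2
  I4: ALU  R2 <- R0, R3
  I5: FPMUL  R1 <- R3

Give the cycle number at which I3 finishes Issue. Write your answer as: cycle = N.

I1 -> (1, 2, 3, 4)
I2 -> (5, 6, 7, 8)  // struct: ALU busy until I1 writes@4
I3 -> (9, 10, 15, 16)  // WAW R4: wait I2 write@8
I4 -> (10, 11, 12, 13)
I5 -> (17, 18, 23, 24)  // struct: FPMUL busy until I3 writes@16

cycle = 9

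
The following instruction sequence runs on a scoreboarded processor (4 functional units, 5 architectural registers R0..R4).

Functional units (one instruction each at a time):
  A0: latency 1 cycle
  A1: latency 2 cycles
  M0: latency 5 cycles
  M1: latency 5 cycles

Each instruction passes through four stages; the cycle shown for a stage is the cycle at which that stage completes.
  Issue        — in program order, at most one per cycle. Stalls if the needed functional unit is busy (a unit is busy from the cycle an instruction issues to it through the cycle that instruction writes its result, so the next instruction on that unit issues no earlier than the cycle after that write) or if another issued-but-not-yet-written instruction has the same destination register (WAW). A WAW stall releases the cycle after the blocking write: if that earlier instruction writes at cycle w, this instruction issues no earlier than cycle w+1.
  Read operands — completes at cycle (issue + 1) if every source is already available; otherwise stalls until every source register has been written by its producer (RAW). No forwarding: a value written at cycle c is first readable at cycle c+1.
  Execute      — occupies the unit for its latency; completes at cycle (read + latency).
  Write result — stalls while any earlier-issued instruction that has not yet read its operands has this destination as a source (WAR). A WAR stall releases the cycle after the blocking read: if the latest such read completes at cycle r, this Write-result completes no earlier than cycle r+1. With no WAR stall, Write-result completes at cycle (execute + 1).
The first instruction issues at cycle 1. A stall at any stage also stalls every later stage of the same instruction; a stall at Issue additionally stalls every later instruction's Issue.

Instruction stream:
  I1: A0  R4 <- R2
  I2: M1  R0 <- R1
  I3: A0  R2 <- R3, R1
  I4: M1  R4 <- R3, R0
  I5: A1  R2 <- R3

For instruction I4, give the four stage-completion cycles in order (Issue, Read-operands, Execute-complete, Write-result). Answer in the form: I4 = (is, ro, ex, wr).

I4 = (10, 11, 16, 17)

I1: IS=1 RO=2 EX=3 WR=4
I2: IS=2 RO=3 EX=8 WR=9
I3: IS=5 RO=6 EX=7 WR=8  [struct: A0 busy until I1 writes@4]
I4: IS=10 RO=11 EX=16 WR=17  [struct: M1 busy until I2 writes@9]
I5: IS=11 RO=12 EX=14 WR=15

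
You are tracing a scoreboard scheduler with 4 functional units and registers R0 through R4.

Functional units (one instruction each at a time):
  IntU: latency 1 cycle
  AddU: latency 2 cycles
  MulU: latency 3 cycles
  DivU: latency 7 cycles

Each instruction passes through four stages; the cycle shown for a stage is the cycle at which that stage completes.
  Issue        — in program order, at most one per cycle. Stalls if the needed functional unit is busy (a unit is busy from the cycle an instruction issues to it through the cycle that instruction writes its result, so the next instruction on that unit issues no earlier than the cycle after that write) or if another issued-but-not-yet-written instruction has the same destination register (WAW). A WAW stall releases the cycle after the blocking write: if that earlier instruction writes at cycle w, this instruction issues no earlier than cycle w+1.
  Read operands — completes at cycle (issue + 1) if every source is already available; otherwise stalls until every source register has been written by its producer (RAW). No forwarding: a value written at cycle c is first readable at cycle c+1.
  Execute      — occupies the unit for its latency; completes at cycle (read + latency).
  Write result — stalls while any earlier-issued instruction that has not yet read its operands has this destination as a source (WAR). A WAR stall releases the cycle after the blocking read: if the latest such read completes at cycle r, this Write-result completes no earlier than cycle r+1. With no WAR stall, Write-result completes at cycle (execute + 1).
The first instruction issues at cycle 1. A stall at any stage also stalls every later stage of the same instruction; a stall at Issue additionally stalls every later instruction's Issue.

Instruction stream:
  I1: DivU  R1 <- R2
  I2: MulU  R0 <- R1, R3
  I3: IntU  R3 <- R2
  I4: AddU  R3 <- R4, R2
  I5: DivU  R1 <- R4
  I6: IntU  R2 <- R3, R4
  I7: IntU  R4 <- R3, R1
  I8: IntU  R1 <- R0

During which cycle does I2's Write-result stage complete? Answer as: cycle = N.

[1] I1 dispatched to DivU
[2] I1 operands ready · I2 dispatched to MulU
[3] I3 dispatched to IntU
[4] I3 operands ready
[5] I3 complete
[9] I1 complete
[10] R1←I1
[11] I2 operands ready
[12] R3←I3
[13] I4 dispatched to AddU
[14] I2 complete · I4 operands ready · I5 dispatched to DivU
[15] R0←I2 · I5 operands ready · I6 dispatched to IntU
[16] I4 complete
[17] R3←I4
[18] I6 operands ready
[19] I6 complete
[20] R2←I6
[21] I7 dispatched to IntU
[22] I5 complete
[23] R1←I5
[24] I7 operands ready
[25] I7 complete
[26] R4←I7
[27] I8 dispatched to IntU
[28] I8 operands ready
[29] I8 complete
[30] R1←I8

cycle = 15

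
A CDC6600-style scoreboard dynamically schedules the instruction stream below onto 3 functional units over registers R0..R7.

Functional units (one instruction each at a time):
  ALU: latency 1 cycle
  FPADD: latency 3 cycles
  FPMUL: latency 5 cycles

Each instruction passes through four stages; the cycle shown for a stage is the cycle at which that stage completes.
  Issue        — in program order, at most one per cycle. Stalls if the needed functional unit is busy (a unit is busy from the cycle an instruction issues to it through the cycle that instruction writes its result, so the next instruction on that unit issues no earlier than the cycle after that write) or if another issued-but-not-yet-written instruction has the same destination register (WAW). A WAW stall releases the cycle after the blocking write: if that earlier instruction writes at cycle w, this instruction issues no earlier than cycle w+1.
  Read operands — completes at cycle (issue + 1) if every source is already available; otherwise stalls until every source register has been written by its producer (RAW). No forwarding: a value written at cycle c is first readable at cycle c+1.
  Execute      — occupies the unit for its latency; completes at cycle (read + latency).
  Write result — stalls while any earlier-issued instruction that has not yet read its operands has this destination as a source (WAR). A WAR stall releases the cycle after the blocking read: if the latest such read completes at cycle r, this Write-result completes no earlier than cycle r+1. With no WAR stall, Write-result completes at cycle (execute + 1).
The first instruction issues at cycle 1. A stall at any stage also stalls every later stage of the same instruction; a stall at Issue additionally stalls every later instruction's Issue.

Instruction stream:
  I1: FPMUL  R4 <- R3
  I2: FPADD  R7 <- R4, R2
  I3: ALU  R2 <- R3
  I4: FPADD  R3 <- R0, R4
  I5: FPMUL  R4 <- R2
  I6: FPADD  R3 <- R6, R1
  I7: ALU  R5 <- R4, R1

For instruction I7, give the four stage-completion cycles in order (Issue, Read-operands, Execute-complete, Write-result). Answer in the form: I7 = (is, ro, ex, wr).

[1] I1 issues→FPMUL
[2] I1 reads | I2 issues→FPADD
[3] I3 issues→ALU
[4] I3 reads
[5] I3 exec-done
[7] I1 exec-done
[8] I1 writes R4
[9] I2 reads
[10] I3 writes R2
[12] I2 exec-done
[13] I2 writes R7
[14] I4 issues→FPADD
[15] I4 reads | I5 issues→FPMUL
[16] I5 reads
[18] I4 exec-done
[19] I4 writes R3
[20] I6 issues→FPADD
[21] I5 exec-done | I6 reads | I7 issues→ALU
[22] I5 writes R4
[23] I7 reads
[24] I6 exec-done | I7 exec-done
[25] I6 writes R3 | I7 writes R5

I7 = (21, 23, 24, 25)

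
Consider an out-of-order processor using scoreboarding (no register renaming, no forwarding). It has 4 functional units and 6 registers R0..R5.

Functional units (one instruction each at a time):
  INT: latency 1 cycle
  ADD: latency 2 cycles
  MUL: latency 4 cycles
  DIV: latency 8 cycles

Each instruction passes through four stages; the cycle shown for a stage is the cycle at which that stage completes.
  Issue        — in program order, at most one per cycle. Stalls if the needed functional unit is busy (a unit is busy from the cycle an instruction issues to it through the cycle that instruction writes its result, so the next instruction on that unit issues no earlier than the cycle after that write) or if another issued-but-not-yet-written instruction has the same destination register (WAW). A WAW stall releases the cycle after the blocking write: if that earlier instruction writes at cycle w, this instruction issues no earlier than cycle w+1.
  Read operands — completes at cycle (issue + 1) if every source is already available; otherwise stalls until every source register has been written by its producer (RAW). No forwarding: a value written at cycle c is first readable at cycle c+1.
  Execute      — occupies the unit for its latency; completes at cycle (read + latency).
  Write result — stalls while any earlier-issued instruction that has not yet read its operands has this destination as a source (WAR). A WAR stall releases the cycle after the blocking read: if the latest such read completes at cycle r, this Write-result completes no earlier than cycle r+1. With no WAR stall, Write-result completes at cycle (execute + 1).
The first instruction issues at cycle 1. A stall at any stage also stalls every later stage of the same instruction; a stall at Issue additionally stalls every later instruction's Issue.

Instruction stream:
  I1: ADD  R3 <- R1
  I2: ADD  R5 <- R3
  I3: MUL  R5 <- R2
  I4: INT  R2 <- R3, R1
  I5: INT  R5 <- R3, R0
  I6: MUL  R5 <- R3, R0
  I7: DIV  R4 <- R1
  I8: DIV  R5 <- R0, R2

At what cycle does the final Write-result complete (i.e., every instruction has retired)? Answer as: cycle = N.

cycle = 44

I1 -> (1, 2, 4, 5)
I2 -> (6, 7, 9, 10)  // struct: ADD busy until I1 writes@5
I3 -> (11, 12, 16, 17)  // WAW R5: wait I2 write@10
I4 -> (12, 13, 14, 15)
I5 -> (18, 19, 20, 21)  // WAW R5: wait I3 write@17
I6 -> (22, 23, 27, 28)  // WAW R5: wait I5 write@21
I7 -> (23, 24, 32, 33)
I8 -> (34, 35, 43, 44)  // struct: DIV busy until I7 writes@33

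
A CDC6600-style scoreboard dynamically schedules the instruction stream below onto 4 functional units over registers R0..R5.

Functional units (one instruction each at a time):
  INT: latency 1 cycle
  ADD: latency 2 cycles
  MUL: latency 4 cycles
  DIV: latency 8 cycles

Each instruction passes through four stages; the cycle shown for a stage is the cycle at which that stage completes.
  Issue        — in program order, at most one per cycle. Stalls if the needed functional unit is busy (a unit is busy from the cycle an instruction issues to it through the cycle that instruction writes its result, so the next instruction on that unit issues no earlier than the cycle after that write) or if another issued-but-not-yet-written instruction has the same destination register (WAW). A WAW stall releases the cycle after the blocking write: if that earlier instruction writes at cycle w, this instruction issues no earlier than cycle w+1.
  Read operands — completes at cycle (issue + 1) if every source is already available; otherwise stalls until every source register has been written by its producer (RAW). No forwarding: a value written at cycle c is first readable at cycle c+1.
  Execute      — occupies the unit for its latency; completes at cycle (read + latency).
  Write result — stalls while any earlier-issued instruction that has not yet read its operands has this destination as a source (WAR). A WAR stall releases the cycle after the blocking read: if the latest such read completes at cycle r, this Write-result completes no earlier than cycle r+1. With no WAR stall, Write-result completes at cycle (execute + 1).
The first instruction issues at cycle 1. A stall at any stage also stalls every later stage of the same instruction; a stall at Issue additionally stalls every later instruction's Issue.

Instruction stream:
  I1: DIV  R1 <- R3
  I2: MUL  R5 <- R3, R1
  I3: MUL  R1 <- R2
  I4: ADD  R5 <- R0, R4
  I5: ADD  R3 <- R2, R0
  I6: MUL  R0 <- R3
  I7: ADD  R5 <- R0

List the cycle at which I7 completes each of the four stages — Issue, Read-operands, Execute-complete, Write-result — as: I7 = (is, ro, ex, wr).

  I1 | 1 | 2 | 10 | 11
  I2 | 2 | 12 | 16 | 17   RAW R1: wait I1 write@11
  I3 | 18 | 19 | 23 | 24   struct: MUL busy until I2 writes@17
  I4 | 19 | 20 | 22 | 23
  I5 | 24 | 25 | 27 | 28   struct: ADD busy until I4 writes@23
  I6 | 25 | 29 | 33 | 34   RAW R3: wait I5 write@28
  I7 | 29 | 35 | 37 | 38   struct: ADD busy until I5 writes@28 · RAW R0: wait I6 write@34

I7 = (29, 35, 37, 38)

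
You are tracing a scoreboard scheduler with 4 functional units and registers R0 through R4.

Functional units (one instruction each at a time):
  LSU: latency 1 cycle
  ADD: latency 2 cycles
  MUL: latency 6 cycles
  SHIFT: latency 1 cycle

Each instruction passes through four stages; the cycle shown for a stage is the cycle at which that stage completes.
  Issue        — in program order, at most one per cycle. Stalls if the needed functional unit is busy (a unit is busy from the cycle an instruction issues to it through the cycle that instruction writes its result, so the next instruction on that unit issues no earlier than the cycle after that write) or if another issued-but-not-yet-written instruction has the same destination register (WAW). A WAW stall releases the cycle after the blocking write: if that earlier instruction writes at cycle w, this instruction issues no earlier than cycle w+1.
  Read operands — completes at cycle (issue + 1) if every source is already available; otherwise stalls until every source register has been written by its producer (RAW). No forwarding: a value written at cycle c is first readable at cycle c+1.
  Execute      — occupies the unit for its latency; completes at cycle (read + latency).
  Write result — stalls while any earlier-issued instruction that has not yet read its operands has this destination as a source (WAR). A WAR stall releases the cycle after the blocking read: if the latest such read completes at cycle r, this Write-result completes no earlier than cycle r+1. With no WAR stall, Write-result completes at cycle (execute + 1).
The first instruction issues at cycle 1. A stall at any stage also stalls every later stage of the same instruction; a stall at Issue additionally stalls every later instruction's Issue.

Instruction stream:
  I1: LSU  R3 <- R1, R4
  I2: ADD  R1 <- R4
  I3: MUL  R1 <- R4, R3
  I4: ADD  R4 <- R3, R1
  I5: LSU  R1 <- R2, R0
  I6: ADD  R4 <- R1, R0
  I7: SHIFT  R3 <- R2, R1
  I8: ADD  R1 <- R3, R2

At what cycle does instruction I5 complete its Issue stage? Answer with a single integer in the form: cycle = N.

cycle = 16

cycle 1: I1 issues→LSU
cycle 2: I1 reads; I2 issues→ADD
cycle 3: I1 exec-done; I2 reads
cycle 4: I1 writes R3
cycle 5: I2 exec-done
cycle 6: I2 writes R1
cycle 7: I3 issues→MUL
cycle 8: I3 reads; I4 issues→ADD
cycle 14: I3 exec-done
cycle 15: I3 writes R1
cycle 16: I4 reads; I5 issues→LSU
cycle 17: I5 reads
cycle 18: I4 exec-done; I5 exec-done
cycle 19: I4 writes R4; I5 writes R1
cycle 20: I6 issues→ADD
cycle 21: I6 reads; I7 issues→SHIFT
cycle 22: I7 reads
cycle 23: I6 exec-done; I7 exec-done
cycle 24: I6 writes R4; I7 writes R3
cycle 25: I8 issues→ADD
cycle 26: I8 reads
cycle 28: I8 exec-done
cycle 29: I8 writes R1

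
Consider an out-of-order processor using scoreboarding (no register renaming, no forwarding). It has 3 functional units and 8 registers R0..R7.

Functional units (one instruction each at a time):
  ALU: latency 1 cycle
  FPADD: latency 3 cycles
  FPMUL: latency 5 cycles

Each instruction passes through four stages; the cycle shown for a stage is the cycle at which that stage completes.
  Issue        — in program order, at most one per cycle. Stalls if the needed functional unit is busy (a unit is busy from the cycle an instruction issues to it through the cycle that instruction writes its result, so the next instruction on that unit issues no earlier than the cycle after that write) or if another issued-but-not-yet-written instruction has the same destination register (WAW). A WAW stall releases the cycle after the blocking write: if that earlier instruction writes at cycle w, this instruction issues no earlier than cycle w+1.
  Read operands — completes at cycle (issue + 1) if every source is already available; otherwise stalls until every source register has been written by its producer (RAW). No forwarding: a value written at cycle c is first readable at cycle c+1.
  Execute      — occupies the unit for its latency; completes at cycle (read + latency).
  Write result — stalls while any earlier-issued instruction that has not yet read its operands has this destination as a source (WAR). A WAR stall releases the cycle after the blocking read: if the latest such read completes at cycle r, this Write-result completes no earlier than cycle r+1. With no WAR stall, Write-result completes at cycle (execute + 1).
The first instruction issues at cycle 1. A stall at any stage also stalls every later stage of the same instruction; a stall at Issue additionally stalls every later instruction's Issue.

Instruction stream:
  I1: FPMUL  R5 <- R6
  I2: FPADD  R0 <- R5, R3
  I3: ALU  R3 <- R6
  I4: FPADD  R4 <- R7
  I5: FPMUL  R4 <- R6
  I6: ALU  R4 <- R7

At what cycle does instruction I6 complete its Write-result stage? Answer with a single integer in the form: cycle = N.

cycle = 31

cycle 1: I1 dispatched to FPMUL
cycle 2: I1 operands ready · I2 dispatched to FPADD
cycle 3: I3 dispatched to ALU
cycle 4: I3 operands ready
cycle 5: I3 complete
cycle 7: I1 complete
cycle 8: R5←I1
cycle 9: I2 operands ready
cycle 10: R3←I3
cycle 12: I2 complete
cycle 13: R0←I2
cycle 14: I4 dispatched to FPADD
cycle 15: I4 operands ready
cycle 18: I4 complete
cycle 19: R4←I4
cycle 20: I5 dispatched to FPMUL
cycle 21: I5 operands ready
cycle 26: I5 complete
cycle 27: R4←I5
cycle 28: I6 dispatched to ALU
cycle 29: I6 operands ready
cycle 30: I6 complete
cycle 31: R4←I6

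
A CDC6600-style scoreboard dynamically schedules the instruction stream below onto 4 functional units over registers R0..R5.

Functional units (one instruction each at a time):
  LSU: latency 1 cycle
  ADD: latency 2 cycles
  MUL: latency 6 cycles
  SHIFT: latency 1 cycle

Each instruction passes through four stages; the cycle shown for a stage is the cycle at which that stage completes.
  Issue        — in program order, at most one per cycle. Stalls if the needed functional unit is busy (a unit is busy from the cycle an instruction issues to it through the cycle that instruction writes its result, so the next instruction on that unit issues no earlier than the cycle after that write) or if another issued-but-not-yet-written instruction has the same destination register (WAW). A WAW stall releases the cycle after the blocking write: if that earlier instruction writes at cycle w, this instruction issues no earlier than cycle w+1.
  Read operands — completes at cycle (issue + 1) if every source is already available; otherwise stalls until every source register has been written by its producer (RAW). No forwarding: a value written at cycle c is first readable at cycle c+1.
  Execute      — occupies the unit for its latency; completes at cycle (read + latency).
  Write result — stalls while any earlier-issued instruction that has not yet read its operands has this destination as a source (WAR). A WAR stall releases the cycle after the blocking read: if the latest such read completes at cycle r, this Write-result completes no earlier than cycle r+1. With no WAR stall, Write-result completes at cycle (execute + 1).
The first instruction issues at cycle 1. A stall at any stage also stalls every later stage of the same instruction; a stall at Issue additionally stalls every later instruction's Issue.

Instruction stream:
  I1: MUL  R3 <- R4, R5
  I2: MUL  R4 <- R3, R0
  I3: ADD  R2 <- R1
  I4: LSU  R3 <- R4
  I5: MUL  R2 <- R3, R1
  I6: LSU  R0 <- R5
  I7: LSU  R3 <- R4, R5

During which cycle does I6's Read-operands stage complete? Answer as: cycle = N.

cycle = 23

c1: issue I1 (MUL)
c2: I1 read-ops
c8: I1 finished on MUL
c9: I1→R3
c10: issue I2 (MUL)
c11: I2 read-ops; issue I3 (ADD)
c12: I3 read-ops; issue I4 (LSU)
c14: I3 finished on ADD
c15: I3→R2
c17: I2 finished on MUL
c18: I2→R4
c19: I4 read-ops; issue I5 (MUL)
c20: I4 finished on LSU
c21: I4→R3
c22: I5 read-ops; issue I6 (LSU)
c23: I6 read-ops
c24: I6 finished on LSU
c25: I6→R0
c26: issue I7 (LSU)
c27: I7 read-ops
c28: I5 finished on MUL; I7 finished on LSU
c29: I5→R2; I7→R3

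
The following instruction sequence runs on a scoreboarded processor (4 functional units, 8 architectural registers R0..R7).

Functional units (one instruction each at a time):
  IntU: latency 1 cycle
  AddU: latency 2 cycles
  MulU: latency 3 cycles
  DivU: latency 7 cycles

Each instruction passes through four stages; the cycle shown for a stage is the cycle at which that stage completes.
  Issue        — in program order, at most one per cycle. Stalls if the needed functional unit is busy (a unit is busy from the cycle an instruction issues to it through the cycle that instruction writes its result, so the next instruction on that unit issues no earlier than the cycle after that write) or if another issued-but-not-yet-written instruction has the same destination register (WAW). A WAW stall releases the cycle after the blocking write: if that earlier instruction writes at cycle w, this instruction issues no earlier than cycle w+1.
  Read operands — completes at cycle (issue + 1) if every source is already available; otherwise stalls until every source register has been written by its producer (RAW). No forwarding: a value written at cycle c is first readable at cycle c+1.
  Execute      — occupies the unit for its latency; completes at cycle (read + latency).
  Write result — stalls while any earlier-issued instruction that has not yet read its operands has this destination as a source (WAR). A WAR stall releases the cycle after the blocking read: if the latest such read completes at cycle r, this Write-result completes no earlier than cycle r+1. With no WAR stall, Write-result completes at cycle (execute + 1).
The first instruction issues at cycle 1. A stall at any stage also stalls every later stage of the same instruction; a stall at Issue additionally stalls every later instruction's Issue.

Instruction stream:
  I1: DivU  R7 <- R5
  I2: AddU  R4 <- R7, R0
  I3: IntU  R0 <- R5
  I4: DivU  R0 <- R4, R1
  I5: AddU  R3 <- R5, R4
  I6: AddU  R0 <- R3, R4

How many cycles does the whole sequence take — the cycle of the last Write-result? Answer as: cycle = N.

cycle = 28

  I1 | 1 | 2 | 9 | 10
  I2 | 2 | 11 | 13 | 14   RAW R7: wait I1 write@10
  I3 | 3 | 4 | 5 | 12   WAR R0: wait I2 read@11
  I4 | 13 | 15 | 22 | 23   WAW R0: wait I3 write@12 · RAW R4: wait I2 write@14
  I5 | 15 | 16 | 18 | 19   struct: AddU busy until I2 writes@14
  I6 | 24 | 25 | 27 | 28   WAW R0: wait I4 write@23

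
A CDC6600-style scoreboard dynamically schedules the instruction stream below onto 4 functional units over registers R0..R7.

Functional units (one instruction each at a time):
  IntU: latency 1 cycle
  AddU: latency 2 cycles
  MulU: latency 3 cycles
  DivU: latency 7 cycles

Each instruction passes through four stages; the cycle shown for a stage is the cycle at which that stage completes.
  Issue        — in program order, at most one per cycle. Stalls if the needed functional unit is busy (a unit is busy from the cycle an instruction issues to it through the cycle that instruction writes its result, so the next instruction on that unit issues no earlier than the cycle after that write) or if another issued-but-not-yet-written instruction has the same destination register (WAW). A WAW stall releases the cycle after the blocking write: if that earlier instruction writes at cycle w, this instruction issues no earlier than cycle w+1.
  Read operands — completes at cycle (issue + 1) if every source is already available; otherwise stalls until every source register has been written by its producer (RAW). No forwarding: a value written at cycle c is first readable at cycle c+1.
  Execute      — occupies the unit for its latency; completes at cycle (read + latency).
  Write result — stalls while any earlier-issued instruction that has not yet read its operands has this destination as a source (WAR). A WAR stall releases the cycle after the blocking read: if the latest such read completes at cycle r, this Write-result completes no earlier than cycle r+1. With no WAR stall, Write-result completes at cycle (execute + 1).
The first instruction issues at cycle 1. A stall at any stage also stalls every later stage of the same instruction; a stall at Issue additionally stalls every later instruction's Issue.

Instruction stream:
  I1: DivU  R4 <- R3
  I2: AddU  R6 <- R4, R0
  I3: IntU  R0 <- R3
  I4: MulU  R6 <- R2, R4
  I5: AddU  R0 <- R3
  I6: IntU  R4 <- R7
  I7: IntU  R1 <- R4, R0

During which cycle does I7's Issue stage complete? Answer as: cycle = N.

cycle = 21

t=1  I1 dispatched to DivU
t=2  I1 operands ready; I2 dispatched to AddU
t=3  I3 dispatched to IntU
t=4  I3 operands ready
t=5  I3 complete
t=9  I1 complete
t=10  R4←I1
t=11  I2 operands ready
t=12  R0←I3
t=13  I2 complete
t=14  R6←I2
t=15  I4 dispatched to MulU
t=16  I4 operands ready; I5 dispatched to AddU
t=17  I5 operands ready; I6 dispatched to IntU
t=18  I6 operands ready
t=19  I4 complete; I5 complete; I6 complete
t=20  R6←I4; R0←I5; R4←I6
t=21  I7 dispatched to IntU
t=22  I7 operands ready
t=23  I7 complete
t=24  R1←I7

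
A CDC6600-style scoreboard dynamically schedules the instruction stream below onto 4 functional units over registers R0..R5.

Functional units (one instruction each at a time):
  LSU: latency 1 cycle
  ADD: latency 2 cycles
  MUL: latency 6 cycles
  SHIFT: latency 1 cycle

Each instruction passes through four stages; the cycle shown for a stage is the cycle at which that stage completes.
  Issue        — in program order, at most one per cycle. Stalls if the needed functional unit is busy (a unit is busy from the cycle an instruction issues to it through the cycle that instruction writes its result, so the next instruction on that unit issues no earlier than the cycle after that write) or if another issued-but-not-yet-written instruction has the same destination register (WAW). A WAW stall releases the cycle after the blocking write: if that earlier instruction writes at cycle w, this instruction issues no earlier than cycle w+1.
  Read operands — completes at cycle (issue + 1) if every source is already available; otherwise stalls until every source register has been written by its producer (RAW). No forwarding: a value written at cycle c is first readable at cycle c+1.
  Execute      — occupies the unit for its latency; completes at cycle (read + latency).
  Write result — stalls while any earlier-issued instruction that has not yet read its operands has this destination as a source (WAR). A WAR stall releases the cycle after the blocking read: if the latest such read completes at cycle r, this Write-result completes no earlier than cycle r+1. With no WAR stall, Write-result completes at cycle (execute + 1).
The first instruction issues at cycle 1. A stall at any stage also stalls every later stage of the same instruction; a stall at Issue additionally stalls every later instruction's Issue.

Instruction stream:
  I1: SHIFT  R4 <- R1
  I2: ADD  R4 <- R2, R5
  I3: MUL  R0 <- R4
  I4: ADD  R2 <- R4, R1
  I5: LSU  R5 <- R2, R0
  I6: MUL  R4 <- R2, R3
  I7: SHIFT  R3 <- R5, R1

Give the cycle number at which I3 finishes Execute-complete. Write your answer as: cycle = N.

[1] I1 dispatched to SHIFT
[2] I1 operands ready
[3] I1 complete
[4] R4←I1
[5] I2 dispatched to ADD
[6] I2 operands ready, I3 dispatched to MUL
[8] I2 complete
[9] R4←I2
[10] I3 operands ready, I4 dispatched to ADD
[11] I4 operands ready, I5 dispatched to LSU
[13] I4 complete
[14] R2←I4
[16] I3 complete
[17] R0←I3
[18] I5 operands ready, I6 dispatched to MUL
[19] I5 complete, I6 operands ready, I7 dispatched to SHIFT
[20] R5←I5
[21] I7 operands ready
[22] I7 complete
[23] R3←I7
[25] I6 complete
[26] R4←I6

cycle = 16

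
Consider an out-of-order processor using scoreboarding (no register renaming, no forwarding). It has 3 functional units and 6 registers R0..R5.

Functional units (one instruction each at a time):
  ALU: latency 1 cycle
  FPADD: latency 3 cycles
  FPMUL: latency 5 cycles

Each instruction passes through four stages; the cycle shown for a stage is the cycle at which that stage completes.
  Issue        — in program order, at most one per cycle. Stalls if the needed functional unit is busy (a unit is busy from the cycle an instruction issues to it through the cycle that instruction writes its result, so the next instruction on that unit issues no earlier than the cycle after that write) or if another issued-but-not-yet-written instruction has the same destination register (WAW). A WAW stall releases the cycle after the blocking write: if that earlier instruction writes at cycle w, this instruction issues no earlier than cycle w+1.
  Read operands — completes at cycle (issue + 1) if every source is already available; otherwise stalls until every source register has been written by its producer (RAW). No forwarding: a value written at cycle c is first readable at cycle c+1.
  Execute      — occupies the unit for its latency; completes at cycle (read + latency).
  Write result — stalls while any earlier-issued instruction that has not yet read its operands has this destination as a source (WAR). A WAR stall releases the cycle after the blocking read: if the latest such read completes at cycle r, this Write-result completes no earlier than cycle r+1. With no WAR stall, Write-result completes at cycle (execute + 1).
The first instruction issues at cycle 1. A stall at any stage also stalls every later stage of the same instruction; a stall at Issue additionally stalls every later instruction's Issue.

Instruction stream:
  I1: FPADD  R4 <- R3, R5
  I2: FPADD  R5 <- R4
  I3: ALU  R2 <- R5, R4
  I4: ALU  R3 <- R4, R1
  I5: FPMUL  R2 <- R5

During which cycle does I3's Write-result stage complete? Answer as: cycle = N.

cycle = 15

[1] I1→FPADD
[2] I1 RO
[5] I1 EX
[6] I1 WR R4
[7] I2→FPADD
[8] I2 RO | I3→ALU
[11] I2 EX
[12] I2 WR R5
[13] I3 RO
[14] I3 EX
[15] I3 WR R2
[16] I4→ALU
[17] I4 RO | I5→FPMUL
[18] I4 EX | I5 RO
[19] I4 WR R3
[23] I5 EX
[24] I5 WR R2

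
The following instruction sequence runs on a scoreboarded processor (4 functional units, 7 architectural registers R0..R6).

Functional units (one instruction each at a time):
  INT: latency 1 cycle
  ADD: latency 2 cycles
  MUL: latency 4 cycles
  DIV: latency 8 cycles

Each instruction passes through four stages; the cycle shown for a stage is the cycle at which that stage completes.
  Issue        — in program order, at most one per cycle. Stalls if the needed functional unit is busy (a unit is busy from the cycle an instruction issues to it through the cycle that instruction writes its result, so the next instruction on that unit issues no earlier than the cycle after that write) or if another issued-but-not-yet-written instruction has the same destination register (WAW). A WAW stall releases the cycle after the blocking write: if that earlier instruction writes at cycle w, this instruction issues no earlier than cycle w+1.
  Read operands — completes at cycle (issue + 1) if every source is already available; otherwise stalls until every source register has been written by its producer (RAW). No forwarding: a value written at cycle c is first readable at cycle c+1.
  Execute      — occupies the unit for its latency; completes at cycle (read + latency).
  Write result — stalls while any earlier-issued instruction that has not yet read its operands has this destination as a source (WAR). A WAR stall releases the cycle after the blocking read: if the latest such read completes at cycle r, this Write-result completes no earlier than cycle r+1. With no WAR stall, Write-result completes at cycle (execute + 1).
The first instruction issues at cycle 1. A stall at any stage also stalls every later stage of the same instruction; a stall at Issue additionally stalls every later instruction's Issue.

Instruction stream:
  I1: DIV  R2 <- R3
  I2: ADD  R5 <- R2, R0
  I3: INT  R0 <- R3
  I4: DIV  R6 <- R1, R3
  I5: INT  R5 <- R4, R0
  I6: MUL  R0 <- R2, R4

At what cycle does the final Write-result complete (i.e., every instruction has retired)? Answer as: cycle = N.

cycle = 23

I1 -> (1, 2, 10, 11)
I2 -> (2, 12, 14, 15)  // RAW R2: wait I1 write@11
I3 -> (3, 4, 5, 13)  // WAR R0: wait I2 read@12
I4 -> (12, 13, 21, 22)  // struct: DIV busy until I1 writes@11
I5 -> (16, 17, 18, 19)  // WAW R5: wait I2 write@15
I6 -> (17, 18, 22, 23)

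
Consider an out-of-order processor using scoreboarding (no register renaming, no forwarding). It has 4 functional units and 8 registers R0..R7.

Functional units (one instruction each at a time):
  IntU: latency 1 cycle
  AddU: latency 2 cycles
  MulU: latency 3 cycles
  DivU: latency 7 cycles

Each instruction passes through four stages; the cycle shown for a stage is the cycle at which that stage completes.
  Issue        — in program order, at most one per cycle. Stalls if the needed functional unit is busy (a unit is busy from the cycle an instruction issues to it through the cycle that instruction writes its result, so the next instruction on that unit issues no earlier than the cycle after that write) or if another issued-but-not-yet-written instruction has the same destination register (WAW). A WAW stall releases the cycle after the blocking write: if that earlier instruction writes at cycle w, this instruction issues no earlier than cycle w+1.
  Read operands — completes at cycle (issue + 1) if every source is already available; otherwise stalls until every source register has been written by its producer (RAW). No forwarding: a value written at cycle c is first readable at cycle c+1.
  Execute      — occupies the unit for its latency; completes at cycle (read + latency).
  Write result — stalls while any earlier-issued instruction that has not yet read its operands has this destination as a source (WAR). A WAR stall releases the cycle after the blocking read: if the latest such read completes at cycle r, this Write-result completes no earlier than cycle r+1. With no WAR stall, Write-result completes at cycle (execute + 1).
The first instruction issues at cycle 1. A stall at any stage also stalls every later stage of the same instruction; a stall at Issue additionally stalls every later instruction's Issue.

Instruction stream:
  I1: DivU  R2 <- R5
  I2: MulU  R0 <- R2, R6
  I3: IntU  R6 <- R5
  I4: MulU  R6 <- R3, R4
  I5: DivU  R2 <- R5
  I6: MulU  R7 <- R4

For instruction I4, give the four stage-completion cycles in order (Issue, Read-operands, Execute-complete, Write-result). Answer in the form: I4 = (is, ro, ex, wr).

I4 = (16, 17, 20, 21)

c1: issue I1 (DivU)
c2: I1 read-ops | issue I2 (MulU)
c3: issue I3 (IntU)
c4: I3 read-ops
c5: I3 finished on IntU
c9: I1 finished on DivU
c10: I1→R2
c11: I2 read-ops
c12: I3→R6
c14: I2 finished on MulU
c15: I2→R0
c16: issue I4 (MulU)
c17: I4 read-ops | issue I5 (DivU)
c18: I5 read-ops
c20: I4 finished on MulU
c21: I4→R6
c22: issue I6 (MulU)
c23: I6 read-ops
c25: I5 finished on DivU
c26: I5→R2 | I6 finished on MulU
c27: I6→R7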